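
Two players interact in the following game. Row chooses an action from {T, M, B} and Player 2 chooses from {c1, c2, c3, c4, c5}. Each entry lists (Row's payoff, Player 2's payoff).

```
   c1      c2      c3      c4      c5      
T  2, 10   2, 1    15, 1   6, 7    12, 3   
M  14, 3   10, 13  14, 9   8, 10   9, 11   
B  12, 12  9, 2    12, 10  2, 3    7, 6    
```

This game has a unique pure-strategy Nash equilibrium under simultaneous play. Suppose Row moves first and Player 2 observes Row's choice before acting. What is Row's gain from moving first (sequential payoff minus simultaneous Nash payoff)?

2

Player 2 best-responds to each possible Row move:
- T: Player 2 compares 10, 1, 1, 7, 3 and picks c1; Row would get 2.
- M: Player 2 compares 3, 13, 9, 10, 11 and picks c2; Row would get 10.
- B: Player 2 compares 12, 2, 10, 3, 6 and picks c1; Row would get 12.
Row's induced payoffs are 2, 10, 12, so Row commits to B. Subgame-perfect outcome: (B, c1) with payoffs (12, 12).
For the simultaneous game, intersect best replies.
Row's best replies: c1→M; c2→M; c3→T; c4→M; c5→T.
Player 2's best replies: T→c1; M→c2; B→c1.
Only (M, c2) has each player best-responding; Nash payoffs (10, 13).
Row's commitment gain: 12 − 10 = 2.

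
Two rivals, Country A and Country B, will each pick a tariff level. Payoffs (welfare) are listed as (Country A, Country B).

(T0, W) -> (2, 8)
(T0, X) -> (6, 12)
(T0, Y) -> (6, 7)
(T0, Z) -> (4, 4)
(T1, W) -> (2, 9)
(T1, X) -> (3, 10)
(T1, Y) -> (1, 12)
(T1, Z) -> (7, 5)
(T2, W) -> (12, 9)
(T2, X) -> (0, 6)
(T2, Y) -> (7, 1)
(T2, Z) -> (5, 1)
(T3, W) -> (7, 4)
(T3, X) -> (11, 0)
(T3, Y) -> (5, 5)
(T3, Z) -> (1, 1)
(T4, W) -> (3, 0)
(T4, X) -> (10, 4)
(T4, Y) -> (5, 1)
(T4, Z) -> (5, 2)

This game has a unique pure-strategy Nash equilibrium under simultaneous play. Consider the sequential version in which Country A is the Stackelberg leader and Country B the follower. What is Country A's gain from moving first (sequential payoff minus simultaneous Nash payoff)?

Country B best-responds to each possible Country A move:
- T0: BR = X, leader payoff 6.
- T1: BR = Y, leader payoff 1.
- T2: BR = W, leader payoff 12.
- T3: BR = Y, leader payoff 5.
- T4: BR = X, leader payoff 10.
Among 6, 1, 12, 5, 10, the best is 12 at T2. Subgame-perfect outcome: (T2, W) with payoffs (12, 9).
Now find the simultaneous Nash equilibrium.
Country A's best replies: W→T2; X→T3; Y→T2; Z→T1.
Country B's best replies: T0→X; T1→Y; T2→W; T3→Y; T4→X.
Only (T2, W) has each player best-responding; Nash payoffs (12, 9).
Country A's commitment gain: 12 − 12 = 0.

0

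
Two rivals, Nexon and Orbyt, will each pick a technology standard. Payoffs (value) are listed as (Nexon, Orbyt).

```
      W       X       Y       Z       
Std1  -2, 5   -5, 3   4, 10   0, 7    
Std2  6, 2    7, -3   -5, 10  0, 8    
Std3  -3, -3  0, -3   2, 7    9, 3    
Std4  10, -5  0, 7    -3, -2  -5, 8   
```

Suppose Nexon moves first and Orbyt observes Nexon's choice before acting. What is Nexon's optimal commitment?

Std1

Work backward from Orbyt's decision.
- Std1: Orbyt compares 5, 3, 10, 7 and picks Y; Nexon would get 4.
- Std2: Orbyt compares 2, -3, 10, 8 and picks Y; Nexon would get -5.
- Std3: Orbyt compares -3, -3, 7, 3 and picks Y; Nexon would get 2.
- Std4: Orbyt compares -5, 7, -2, 8 and picks Z; Nexon would get -5.
Among 4, -5, 2, -5, the best is 4 at Std1. Subgame-perfect outcome: (Std1, Y) with payoffs (4, 10).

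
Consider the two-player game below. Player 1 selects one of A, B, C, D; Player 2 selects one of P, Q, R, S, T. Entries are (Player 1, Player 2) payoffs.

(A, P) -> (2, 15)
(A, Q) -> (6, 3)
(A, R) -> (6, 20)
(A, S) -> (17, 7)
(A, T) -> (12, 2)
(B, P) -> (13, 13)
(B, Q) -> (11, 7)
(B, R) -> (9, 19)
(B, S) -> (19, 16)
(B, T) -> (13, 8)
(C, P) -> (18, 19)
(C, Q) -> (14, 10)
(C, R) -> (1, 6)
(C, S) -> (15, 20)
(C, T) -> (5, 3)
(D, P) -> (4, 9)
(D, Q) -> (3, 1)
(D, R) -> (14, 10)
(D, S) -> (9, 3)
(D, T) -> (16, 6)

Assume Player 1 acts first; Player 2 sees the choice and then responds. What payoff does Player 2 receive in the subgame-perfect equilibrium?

Work backward from Player 2's decision.
- A: BR = R, leader payoff 6.
- B: BR = R, leader payoff 9.
- C: BR = S, leader payoff 15.
- D: BR = R, leader payoff 14.
Player 1's induced payoffs are 6, 9, 15, 14, so Player 1 commits to C. Subgame-perfect outcome: (C, S) with payoffs (15, 20).

20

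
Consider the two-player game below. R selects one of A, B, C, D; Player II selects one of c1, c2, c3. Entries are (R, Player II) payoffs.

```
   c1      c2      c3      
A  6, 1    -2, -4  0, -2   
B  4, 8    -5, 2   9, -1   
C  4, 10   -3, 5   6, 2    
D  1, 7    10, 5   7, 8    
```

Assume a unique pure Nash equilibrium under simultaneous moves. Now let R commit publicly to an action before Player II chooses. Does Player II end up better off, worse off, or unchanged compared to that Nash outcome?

Solve by backward induction (R leads).
- A: Player II compares 1, -4, -2 and picks c1; R would get 6.
- B: Player II compares 8, 2, -1 and picks c1; R would get 4.
- C: Player II compares 10, 5, 2 and picks c1; R would get 4.
- D: Player II compares 7, 5, 8 and picks c3; R would get 7.
R's induced payoffs are 6, 4, 4, 7, so R commits to D. Subgame-perfect outcome: (D, c3) with payoffs (7, 8).
Now find the simultaneous Nash equilibrium.
R's best replies: c1→A; c2→D; c3→B.
Player II's best replies: A→c1; B→c1; C→c1; D→c3.
Only (A, c1) has each player best-responding; Nash payoffs (6, 1).
Player II earns 8 sequentially versus 1 at the Nash outcome: better off.

better off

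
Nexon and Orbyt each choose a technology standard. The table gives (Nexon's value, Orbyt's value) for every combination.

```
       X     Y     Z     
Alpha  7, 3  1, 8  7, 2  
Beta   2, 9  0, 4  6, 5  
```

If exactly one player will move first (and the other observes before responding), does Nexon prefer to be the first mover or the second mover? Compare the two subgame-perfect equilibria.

first

If Nexon leads: Orbyt's best replies are Alpha→Y, Beta→X; Nexon's induced payoffs 1, 2; outcome (Beta, X), payoffs (2, 9).
If Orbyt leads: Nexon's best replies are X→Alpha, Y→Alpha, Z→Alpha; Orbyt's induced payoffs 3, 8, 2; outcome (Alpha, Y), payoffs (1, 8).
Nexon gets 2 moving first and 1 moving second, so Nexon prefers to move first.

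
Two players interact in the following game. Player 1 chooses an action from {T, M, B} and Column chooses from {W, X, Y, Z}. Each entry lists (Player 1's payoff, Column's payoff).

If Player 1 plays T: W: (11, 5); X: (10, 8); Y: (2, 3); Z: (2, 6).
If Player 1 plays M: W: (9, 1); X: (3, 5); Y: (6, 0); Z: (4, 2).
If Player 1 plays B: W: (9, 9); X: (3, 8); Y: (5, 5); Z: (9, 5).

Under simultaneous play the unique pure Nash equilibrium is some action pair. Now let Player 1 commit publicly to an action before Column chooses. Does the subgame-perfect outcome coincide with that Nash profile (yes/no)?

yes

Backward induction with Player 1 moving first.
- T: BR = X, leader payoff 10.
- M: BR = X, leader payoff 3.
- B: BR = W, leader payoff 9.
Player 1's induced payoffs are 10, 3, 9, so Player 1 commits to T. Subgame-perfect outcome: (T, X) with payoffs (10, 8).
Under simultaneous play:
Player 1's best replies: W→T; X→T; Y→M; Z→B.
Column's best replies: T→X; M→X; B→W.
Only (T, X) has each player best-responding; Nash payoffs (10, 8).
Sequential outcome (T, X) coincides with the Nash profile (T, X).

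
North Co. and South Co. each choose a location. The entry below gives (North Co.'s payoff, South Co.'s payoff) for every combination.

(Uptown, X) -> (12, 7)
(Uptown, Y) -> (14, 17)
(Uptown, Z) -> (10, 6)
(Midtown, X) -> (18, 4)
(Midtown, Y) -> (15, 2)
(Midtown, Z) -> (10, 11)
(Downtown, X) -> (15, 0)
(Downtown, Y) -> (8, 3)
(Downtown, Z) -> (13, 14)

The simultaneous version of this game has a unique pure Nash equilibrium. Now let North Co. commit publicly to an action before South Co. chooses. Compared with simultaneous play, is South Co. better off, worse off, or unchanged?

better off

South Co. best-responds to each possible North Co. move:
- Uptown: BR = Y, leader payoff 14.
- Midtown: BR = Z, leader payoff 10.
- Downtown: BR = Z, leader payoff 13.
Among 14, 10, 13, the best is 14 at Uptown. Subgame-perfect outcome: (Uptown, Y) with payoffs (14, 17).
For the simultaneous game, intersect best replies.
North Co.'s best replies: X→Midtown; Y→Midtown; Z→Downtown.
South Co.'s best replies: Uptown→Y; Midtown→Z; Downtown→Z.
Only (Downtown, Z) has each player best-responding; Nash payoffs (13, 14).
South Co. earns 17 sequentially versus 14 at the Nash outcome: better off.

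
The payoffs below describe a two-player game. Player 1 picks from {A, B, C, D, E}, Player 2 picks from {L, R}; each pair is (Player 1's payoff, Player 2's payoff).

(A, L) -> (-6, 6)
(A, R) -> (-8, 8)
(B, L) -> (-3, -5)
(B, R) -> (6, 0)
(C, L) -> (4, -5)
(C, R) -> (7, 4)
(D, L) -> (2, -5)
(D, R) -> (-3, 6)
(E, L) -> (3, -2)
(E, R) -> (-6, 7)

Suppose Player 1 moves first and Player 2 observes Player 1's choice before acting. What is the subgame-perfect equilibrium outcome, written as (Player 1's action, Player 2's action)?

Player 2 best-responds to each possible Player 1 move:
- A: Player 2 compares 6, 8 and picks R; Player 1 would get -8.
- B: Player 2 compares -5, 0 and picks R; Player 1 would get 6.
- C: Player 2 compares -5, 4 and picks R; Player 1 would get 7.
- D: Player 2 compares -5, 6 and picks R; Player 1 would get -3.
- E: Player 2 compares -2, 7 and picks R; Player 1 would get -6.
Player 1's induced payoffs are -8, 6, 7, -3, -6, so Player 1 commits to C. Subgame-perfect outcome: (C, R) with payoffs (7, 4).

(C, R)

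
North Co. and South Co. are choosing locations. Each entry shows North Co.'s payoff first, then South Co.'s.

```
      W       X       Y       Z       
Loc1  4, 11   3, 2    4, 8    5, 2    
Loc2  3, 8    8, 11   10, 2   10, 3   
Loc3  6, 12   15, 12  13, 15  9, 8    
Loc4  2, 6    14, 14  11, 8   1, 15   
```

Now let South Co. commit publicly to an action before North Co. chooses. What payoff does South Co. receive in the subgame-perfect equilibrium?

15

North Co. best-responds to each possible South Co. move:
- W: North Co. compares 4, 3, 6, 2 and picks Loc3; South Co. would get 12.
- X: North Co. compares 3, 8, 15, 14 and picks Loc3; South Co. would get 12.
- Y: North Co. compares 4, 10, 13, 11 and picks Loc3; South Co. would get 15.
- Z: North Co. compares 5, 10, 9, 1 and picks Loc2; South Co. would get 3.
Maximizing over 12, 12, 15, 3, South Co. chooses Y. Subgame-perfect outcome: (Loc3, Y) with payoffs (13, 15).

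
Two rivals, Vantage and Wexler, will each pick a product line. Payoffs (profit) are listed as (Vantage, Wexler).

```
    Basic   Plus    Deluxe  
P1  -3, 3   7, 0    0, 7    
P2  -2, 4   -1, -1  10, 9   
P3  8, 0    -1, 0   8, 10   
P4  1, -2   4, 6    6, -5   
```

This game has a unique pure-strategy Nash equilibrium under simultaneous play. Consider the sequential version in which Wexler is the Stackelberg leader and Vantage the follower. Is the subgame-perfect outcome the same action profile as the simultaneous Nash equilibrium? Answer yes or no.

Work backward from Vantage's decision.
- Basic → Vantage plays P3 (best of -3, -2, 8, 1); Wexler gets 0.
- Plus → Vantage plays P1 (best of 7, -1, -1, 4); Wexler gets 0.
- Deluxe → Vantage plays P2 (best of 0, 10, 8, 6); Wexler gets 9.
Wexler's induced payoffs are 0, 0, 9, so Wexler commits to Deluxe. Subgame-perfect outcome: (P2, Deluxe) with payoffs (10, 9).
Under simultaneous play:
Vantage's best replies: Basic→P3; Plus→P1; Deluxe→P2.
Wexler's best replies: P1→Deluxe; P2→Deluxe; P3→Deluxe; P4→Plus.
Only (P2, Deluxe) has each player best-responding; Nash payoffs (10, 9).
Sequential outcome (P2, Deluxe) coincides with the Nash profile (P2, Deluxe).

yes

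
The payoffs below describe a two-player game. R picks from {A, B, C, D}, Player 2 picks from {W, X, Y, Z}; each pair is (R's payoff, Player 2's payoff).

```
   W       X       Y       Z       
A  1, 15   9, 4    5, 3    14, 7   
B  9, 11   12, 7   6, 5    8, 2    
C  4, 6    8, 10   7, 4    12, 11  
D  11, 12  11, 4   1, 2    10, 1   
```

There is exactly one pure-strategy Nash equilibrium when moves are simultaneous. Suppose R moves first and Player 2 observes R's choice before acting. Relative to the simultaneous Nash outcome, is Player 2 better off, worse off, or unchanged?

worse off

Player 2 best-responds to each possible R move:
- A → Player 2 plays W (best of 15, 4, 3, 7); R gets 1.
- B → Player 2 plays W (best of 11, 7, 5, 2); R gets 9.
- C → Player 2 plays Z (best of 6, 10, 4, 11); R gets 12.
- D → Player 2 plays W (best of 12, 4, 2, 1); R gets 11.
Among 1, 9, 12, 11, the best is 12 at C. Subgame-perfect outcome: (C, Z) with payoffs (12, 11).
For the simultaneous game, intersect best replies.
R's best replies: W→D; X→B; Y→C; Z→A.
Player 2's best replies: A→W; B→W; C→Z; D→W.
The unique mutual best reply is (D, W), giving (11, 12).
Player 2 earns 11 sequentially versus 12 at the Nash outcome: worse off.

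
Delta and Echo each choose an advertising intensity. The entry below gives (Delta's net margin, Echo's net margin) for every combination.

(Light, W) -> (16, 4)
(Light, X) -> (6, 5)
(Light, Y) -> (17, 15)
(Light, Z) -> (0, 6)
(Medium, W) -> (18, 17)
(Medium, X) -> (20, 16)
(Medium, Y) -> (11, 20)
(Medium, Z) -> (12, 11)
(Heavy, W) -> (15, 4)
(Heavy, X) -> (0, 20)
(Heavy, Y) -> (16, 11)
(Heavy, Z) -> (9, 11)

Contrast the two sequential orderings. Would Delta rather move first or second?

If Delta leads: Echo's best replies are Light→Y, Medium→Y, Heavy→X; Delta's induced payoffs 17, 11, 0; outcome (Light, Y), payoffs (17, 15).
If Echo leads: Delta's best replies are W→Medium, X→Medium, Y→Light, Z→Medium; Echo's induced payoffs 17, 16, 15, 11; outcome (Medium, W), payoffs (18, 17).
Delta gets 17 moving first and 18 moving second, so Delta prefers to move second.

second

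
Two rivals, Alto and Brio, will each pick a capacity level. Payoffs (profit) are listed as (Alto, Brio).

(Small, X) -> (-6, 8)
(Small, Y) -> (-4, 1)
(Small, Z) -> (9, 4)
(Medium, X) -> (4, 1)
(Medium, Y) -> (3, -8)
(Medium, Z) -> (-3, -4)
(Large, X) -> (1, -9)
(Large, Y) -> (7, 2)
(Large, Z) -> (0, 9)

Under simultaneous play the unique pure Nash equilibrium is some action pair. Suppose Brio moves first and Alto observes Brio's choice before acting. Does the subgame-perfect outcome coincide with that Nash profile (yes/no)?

Backward induction with Brio moving first.
- X: Alto compares -6, 4, 1 and picks Medium; Brio would get 1.
- Y: Alto compares -4, 3, 7 and picks Large; Brio would get 2.
- Z: Alto compares 9, -3, 0 and picks Small; Brio would get 4.
Maximizing over 1, 2, 4, Brio chooses Z. Subgame-perfect outcome: (Small, Z) with payoffs (9, 4).
Under simultaneous play:
Alto's best replies: X→Medium; Y→Large; Z→Small.
Brio's best replies: Small→X; Medium→X; Large→Z.
Only (Medium, X) has each player best-responding; Nash payoffs (4, 1).
Sequential outcome (Small, Z) differs from the Nash profile (Medium, X).

no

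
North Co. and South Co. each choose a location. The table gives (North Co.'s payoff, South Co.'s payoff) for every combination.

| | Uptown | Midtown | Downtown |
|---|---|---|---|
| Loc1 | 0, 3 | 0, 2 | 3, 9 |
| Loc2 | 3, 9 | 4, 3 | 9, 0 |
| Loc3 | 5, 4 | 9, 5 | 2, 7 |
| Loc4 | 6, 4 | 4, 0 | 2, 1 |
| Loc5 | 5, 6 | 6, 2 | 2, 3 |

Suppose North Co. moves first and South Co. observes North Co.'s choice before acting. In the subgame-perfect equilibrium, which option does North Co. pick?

Loc4

South Co. best-responds to each possible North Co. move:
- Loc1: South Co. compares 3, 2, 9 and picks Downtown; North Co. would get 3.
- Loc2: South Co. compares 9, 3, 0 and picks Uptown; North Co. would get 3.
- Loc3: South Co. compares 4, 5, 7 and picks Downtown; North Co. would get 2.
- Loc4: South Co. compares 4, 0, 1 and picks Uptown; North Co. would get 6.
- Loc5: South Co. compares 6, 2, 3 and picks Uptown; North Co. would get 5.
North Co.'s induced payoffs are 3, 3, 2, 6, 5, so North Co. commits to Loc4. Subgame-perfect outcome: (Loc4, Uptown) with payoffs (6, 4).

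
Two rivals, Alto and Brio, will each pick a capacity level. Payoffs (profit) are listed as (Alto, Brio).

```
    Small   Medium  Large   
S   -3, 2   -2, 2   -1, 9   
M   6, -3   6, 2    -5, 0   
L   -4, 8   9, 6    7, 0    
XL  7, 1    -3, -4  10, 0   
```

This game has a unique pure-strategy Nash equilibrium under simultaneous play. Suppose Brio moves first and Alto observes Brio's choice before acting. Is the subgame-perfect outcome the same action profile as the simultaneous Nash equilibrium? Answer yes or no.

no

Alto best-responds to each possible Brio move:
- Small → Alto plays XL (best of -3, 6, -4, 7); Brio gets 1.
- Medium → Alto plays L (best of -2, 6, 9, -3); Brio gets 6.
- Large → Alto plays XL (best of -1, -5, 7, 10); Brio gets 0.
Maximizing over 1, 6, 0, Brio chooses Medium. Subgame-perfect outcome: (L, Medium) with payoffs (9, 6).
Under simultaneous play:
Alto's best replies: Small→XL; Medium→L; Large→XL.
Brio's best replies: S→Large; M→Medium; L→Small; XL→Small.
The unique mutual best reply is (XL, Small), giving (7, 1).
Sequential outcome (L, Medium) differs from the Nash profile (XL, Small).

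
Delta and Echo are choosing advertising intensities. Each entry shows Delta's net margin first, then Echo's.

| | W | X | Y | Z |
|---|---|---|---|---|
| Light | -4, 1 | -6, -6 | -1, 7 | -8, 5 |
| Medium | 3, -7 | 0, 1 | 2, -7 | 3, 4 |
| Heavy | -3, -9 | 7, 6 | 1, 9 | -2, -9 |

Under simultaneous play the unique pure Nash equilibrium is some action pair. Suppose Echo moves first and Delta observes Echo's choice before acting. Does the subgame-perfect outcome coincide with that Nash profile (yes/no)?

Solve by backward induction (Echo leads).
- W: Delta compares -4, 3, -3 and picks Medium; Echo would get -7.
- X: Delta compares -6, 0, 7 and picks Heavy; Echo would get 6.
- Y: Delta compares -1, 2, 1 and picks Medium; Echo would get -7.
- Z: Delta compares -8, 3, -2 and picks Medium; Echo would get 4.
Maximizing over -7, 6, -7, 4, Echo chooses X. Subgame-perfect outcome: (Heavy, X) with payoffs (7, 6).
Under simultaneous play:
Delta's best replies: W→Medium; X→Heavy; Y→Medium; Z→Medium.
Echo's best replies: Light→Y; Medium→Z; Heavy→Y.
Only (Medium, Z) has each player best-responding; Nash payoffs (3, 4).
Sequential outcome (Heavy, X) differs from the Nash profile (Medium, Z).

no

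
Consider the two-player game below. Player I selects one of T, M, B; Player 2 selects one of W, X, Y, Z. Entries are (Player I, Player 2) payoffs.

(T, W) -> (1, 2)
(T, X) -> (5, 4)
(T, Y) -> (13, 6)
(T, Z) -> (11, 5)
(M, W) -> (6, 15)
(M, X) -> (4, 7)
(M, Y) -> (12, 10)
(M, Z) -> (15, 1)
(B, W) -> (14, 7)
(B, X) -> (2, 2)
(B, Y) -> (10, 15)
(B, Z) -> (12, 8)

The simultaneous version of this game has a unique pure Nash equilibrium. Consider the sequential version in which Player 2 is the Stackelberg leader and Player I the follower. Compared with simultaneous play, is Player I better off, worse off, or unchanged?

better off

Player I best-responds to each possible Player 2 move:
- W → Player I plays B (best of 1, 6, 14); Player 2 gets 7.
- X → Player I plays T (best of 5, 4, 2); Player 2 gets 4.
- Y → Player I plays T (best of 13, 12, 10); Player 2 gets 6.
- Z → Player I plays M (best of 11, 15, 12); Player 2 gets 1.
Maximizing over 7, 4, 6, 1, Player 2 chooses W. Subgame-perfect outcome: (B, W) with payoffs (14, 7).
For the simultaneous game, intersect best replies.
Player I's best replies: W→B; X→T; Y→T; Z→M.
Player 2's best replies: T→Y; M→W; B→Y.
The unique mutual best reply is (T, Y), giving (13, 6).
Player I earns 14 sequentially versus 13 at the Nash outcome: better off.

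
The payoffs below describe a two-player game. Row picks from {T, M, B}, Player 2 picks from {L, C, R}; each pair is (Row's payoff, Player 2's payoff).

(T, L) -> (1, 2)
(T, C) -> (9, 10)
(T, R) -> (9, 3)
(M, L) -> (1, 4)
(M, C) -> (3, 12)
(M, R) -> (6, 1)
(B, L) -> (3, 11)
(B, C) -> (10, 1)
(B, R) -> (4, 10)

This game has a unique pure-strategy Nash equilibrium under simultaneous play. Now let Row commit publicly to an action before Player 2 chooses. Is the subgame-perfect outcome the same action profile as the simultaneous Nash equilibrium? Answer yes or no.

no

Player 2 best-responds to each possible Row move:
- T → Player 2 plays C (best of 2, 10, 3); Row gets 9.
- M → Player 2 plays C (best of 4, 12, 1); Row gets 3.
- B → Player 2 plays L (best of 11, 1, 10); Row gets 3.
Among 9, 3, 3, the best is 9 at T. Subgame-perfect outcome: (T, C) with payoffs (9, 10).
For the simultaneous game, intersect best replies.
Row's best replies: L→B; C→B; R→T.
Player 2's best replies: T→C; M→C; B→L.
Only (B, L) has each player best-responding; Nash payoffs (3, 11).
Sequential outcome (T, C) differs from the Nash profile (B, L).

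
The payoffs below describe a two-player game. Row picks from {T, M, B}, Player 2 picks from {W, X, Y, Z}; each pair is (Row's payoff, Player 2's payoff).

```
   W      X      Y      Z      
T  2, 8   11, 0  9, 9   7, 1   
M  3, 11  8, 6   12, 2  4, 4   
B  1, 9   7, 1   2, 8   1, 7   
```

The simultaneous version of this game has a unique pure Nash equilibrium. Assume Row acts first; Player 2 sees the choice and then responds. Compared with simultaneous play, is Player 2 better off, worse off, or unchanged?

Solve by backward induction (Row leads).
- T: Player 2 compares 8, 0, 9, 1 and picks Y; Row would get 9.
- M: Player 2 compares 11, 6, 2, 4 and picks W; Row would get 3.
- B: Player 2 compares 9, 1, 8, 7 and picks W; Row would get 1.
Row's induced payoffs are 9, 3, 1, so Row commits to T. Subgame-perfect outcome: (T, Y) with payoffs (9, 9).
Now find the simultaneous Nash equilibrium.
Row's best replies: W→M; X→T; Y→M; Z→T.
Player 2's best replies: T→Y; M→W; B→W.
Only (M, W) has each player best-responding; Nash payoffs (3, 11).
Player 2 earns 9 sequentially versus 11 at the Nash outcome: worse off.

worse off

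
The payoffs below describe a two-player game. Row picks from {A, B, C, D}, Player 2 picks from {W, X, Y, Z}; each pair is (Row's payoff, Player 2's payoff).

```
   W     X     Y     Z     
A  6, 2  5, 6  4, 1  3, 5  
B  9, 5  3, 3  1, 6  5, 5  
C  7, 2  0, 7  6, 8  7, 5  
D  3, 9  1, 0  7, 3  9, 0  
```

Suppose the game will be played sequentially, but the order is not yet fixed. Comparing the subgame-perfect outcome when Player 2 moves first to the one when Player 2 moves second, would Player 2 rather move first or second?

If Row leads: Player 2's best replies are A→X, B→Y, C→Y, D→W; Row's induced payoffs 5, 1, 6, 3; outcome (C, Y), payoffs (6, 8).
If Player 2 leads: Row's best replies are W→B, X→A, Y→D, Z→D; Player 2's induced payoffs 5, 6, 3, 0; outcome (A, X), payoffs (5, 6).
Player 2 gets 6 moving first and 8 moving second, so Player 2 prefers to move second.

second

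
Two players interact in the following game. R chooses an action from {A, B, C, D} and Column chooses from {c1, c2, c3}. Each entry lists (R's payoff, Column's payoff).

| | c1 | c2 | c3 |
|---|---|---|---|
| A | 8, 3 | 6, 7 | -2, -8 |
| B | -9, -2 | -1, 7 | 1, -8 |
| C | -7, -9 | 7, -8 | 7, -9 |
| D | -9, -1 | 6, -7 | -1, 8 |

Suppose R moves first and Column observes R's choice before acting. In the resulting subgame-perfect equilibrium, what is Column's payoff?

Backward induction with R moving first.
- A: BR = c2, leader payoff 6.
- B: BR = c2, leader payoff -1.
- C: BR = c2, leader payoff 7.
- D: BR = c3, leader payoff -1.
Among 6, -1, 7, -1, the best is 7 at C. Subgame-perfect outcome: (C, c2) with payoffs (7, -8).

-8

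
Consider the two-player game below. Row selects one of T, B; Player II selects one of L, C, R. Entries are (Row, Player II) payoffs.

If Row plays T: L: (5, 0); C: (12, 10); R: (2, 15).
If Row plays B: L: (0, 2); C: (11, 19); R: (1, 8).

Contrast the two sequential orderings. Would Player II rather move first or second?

second

If Row leads: Player II's best replies are T→R, B→C; Row's induced payoffs 2, 11; outcome (B, C), payoffs (11, 19).
If Player II leads: Row's best replies are L→T, C→T, R→T; Player II's induced payoffs 0, 10, 15; outcome (T, R), payoffs (2, 15).
Player II gets 15 moving first and 19 moving second, so Player II prefers to move second.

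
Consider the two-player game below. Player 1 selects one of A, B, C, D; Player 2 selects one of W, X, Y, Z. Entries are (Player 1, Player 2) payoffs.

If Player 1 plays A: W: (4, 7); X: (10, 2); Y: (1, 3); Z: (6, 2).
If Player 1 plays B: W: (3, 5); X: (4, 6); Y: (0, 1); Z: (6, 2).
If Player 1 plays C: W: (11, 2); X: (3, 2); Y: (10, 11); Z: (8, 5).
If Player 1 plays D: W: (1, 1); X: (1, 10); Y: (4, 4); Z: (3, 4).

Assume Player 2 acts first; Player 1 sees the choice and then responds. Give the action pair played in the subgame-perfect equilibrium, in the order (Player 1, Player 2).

Solve by backward induction (Player 2 leads).
- W: BR = C, leader payoff 2.
- X: BR = A, leader payoff 2.
- Y: BR = C, leader payoff 11.
- Z: BR = C, leader payoff 5.
Among 2, 2, 11, 5, the best is 11 at Y. Subgame-perfect outcome: (C, Y) with payoffs (10, 11).

(C, Y)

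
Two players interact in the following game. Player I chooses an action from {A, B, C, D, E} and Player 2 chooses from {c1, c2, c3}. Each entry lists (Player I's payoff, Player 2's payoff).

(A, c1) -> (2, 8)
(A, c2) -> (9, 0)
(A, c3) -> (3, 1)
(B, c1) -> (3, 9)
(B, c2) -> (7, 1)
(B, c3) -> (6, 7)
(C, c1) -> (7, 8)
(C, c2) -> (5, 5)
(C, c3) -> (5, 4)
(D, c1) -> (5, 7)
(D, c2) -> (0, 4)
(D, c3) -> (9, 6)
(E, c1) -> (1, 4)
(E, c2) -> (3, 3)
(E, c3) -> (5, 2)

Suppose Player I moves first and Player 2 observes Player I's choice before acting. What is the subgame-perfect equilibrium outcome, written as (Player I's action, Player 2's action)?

Work backward from Player 2's decision.
- A: BR = c1, leader payoff 2.
- B: BR = c1, leader payoff 3.
- C: BR = c1, leader payoff 7.
- D: BR = c1, leader payoff 5.
- E: BR = c1, leader payoff 1.
Player I's induced payoffs are 2, 3, 7, 5, 1, so Player I commits to C. Subgame-perfect outcome: (C, c1) with payoffs (7, 8).

(C, c1)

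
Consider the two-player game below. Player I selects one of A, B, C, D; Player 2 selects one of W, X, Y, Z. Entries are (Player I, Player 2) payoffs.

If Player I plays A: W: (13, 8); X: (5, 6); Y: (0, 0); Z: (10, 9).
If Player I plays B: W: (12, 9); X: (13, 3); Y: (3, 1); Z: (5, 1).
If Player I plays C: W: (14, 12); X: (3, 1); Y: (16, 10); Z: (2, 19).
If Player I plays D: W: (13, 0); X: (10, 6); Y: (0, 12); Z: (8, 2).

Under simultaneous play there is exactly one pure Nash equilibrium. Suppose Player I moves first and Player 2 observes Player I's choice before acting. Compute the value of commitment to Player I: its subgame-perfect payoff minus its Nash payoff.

2

Player 2 best-responds to each possible Player I move:
- A → Player 2 plays Z (best of 8, 6, 0, 9); Player I gets 10.
- B → Player 2 plays W (best of 9, 3, 1, 1); Player I gets 12.
- C → Player 2 plays Z (best of 12, 1, 10, 19); Player I gets 2.
- D → Player 2 plays Y (best of 0, 6, 12, 2); Player I gets 0.
Player I's induced payoffs are 10, 12, 2, 0, so Player I commits to B. Subgame-perfect outcome: (B, W) with payoffs (12, 9).
For the simultaneous game, intersect best replies.
Player I's best replies: W→C; X→B; Y→C; Z→A.
Player 2's best replies: A→Z; B→W; C→Z; D→Y.
Only (A, Z) has each player best-responding; Nash payoffs (10, 9).
Player I's commitment gain: 12 − 10 = 2.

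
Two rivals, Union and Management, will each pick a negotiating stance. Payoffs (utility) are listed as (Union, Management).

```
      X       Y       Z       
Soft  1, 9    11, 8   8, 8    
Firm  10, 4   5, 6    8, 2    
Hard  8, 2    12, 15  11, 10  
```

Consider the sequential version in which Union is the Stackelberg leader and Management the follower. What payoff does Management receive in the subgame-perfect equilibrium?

Work backward from Management's decision.
- Soft: Management compares 9, 8, 8 and picks X; Union would get 1.
- Firm: Management compares 4, 6, 2 and picks Y; Union would get 5.
- Hard: Management compares 2, 15, 10 and picks Y; Union would get 12.
Union's induced payoffs are 1, 5, 12, so Union commits to Hard. Subgame-perfect outcome: (Hard, Y) with payoffs (12, 15).

15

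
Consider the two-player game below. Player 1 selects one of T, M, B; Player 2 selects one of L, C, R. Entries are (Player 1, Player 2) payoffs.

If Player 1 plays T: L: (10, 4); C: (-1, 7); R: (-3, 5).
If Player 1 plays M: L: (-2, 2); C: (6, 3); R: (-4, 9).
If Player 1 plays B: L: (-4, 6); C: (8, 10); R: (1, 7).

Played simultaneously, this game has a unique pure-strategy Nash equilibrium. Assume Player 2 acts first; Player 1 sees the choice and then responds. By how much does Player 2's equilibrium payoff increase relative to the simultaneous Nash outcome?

0

Backward induction with Player 2 moving first.
- L: BR = T, leader payoff 4.
- C: BR = B, leader payoff 10.
- R: BR = B, leader payoff 7.
Among 4, 10, 7, the best is 10 at C. Subgame-perfect outcome: (B, C) with payoffs (8, 10).
For the simultaneous game, intersect best replies.
Player 1's best replies: L→T; C→B; R→B.
Player 2's best replies: T→C; M→R; B→C.
Only (B, C) has each player best-responding; Nash payoffs (8, 10).
Player 2's commitment gain: 10 − 10 = 0.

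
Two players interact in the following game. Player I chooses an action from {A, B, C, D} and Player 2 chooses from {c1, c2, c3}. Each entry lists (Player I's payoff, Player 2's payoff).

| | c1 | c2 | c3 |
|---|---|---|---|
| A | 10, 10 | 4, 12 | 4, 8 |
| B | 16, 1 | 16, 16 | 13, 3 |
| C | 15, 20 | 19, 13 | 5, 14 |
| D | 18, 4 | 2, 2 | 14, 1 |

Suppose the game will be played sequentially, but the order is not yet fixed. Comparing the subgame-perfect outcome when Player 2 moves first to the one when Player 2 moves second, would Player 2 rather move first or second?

first

If Player I leads: Player 2's best replies are A→c2, B→c2, C→c1, D→c1; Player I's induced payoffs 4, 16, 15, 18; outcome (D, c1), payoffs (18, 4).
If Player 2 leads: Player I's best replies are c1→D, c2→C, c3→D; Player 2's induced payoffs 4, 13, 1; outcome (C, c2), payoffs (19, 13).
Player 2 gets 13 moving first and 4 moving second, so Player 2 prefers to move first.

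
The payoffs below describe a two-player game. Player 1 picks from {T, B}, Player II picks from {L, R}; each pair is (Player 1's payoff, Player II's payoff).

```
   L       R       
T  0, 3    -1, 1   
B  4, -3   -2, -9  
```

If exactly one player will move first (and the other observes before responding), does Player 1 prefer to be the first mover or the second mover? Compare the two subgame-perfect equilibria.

If Player 1 leads: Player II's best replies are T→L, B→L; Player 1's induced payoffs 0, 4; outcome (B, L), payoffs (4, -3).
If Player II leads: Player 1's best replies are L→B, R→T; Player II's induced payoffs -3, 1; outcome (T, R), payoffs (-1, 1).
Player 1 gets 4 moving first and -1 moving second, so Player 1 prefers to move first.

first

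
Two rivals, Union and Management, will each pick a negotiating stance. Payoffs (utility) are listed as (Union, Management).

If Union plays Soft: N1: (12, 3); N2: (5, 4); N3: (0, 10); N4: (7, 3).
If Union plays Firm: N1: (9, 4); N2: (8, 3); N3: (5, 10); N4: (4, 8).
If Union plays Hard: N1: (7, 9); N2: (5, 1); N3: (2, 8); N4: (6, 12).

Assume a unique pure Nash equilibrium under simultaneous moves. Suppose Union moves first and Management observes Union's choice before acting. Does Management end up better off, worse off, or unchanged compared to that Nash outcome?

better off

Backward induction with Union moving first.
- Soft → Management plays N3 (best of 3, 4, 10, 3); Union gets 0.
- Firm → Management plays N3 (best of 4, 3, 10, 8); Union gets 5.
- Hard → Management plays N4 (best of 9, 1, 8, 12); Union gets 6.
Union's induced payoffs are 0, 5, 6, so Union commits to Hard. Subgame-perfect outcome: (Hard, N4) with payoffs (6, 12).
For the simultaneous game, intersect best replies.
Union's best replies: N1→Soft; N2→Firm; N3→Firm; N4→Soft.
Management's best replies: Soft→N3; Firm→N3; Hard→N4.
The unique mutual best reply is (Firm, N3), giving (5, 10).
Management earns 12 sequentially versus 10 at the Nash outcome: better off.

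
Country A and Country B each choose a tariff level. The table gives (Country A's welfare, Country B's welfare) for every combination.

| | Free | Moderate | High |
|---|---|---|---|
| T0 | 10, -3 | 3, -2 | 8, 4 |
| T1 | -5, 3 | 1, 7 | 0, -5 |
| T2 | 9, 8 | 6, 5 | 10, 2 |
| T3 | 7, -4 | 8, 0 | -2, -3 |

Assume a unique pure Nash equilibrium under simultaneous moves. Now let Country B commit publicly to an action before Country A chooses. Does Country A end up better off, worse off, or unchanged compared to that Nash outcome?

Solve by backward induction (Country B leads).
- Free → Country A plays T0 (best of 10, -5, 9, 7); Country B gets -3.
- Moderate → Country A plays T3 (best of 3, 1, 6, 8); Country B gets 0.
- High → Country A plays T2 (best of 8, 0, 10, -2); Country B gets 2.
Among -3, 0, 2, the best is 2 at High. Subgame-perfect outcome: (T2, High) with payoffs (10, 2).
For the simultaneous game, intersect best replies.
Country A's best replies: Free→T0; Moderate→T3; High→T2.
Country B's best replies: T0→High; T1→Moderate; T2→Free; T3→Moderate.
The unique mutual best reply is (T3, Moderate), giving (8, 0).
Country A earns 10 sequentially versus 8 at the Nash outcome: better off.

better off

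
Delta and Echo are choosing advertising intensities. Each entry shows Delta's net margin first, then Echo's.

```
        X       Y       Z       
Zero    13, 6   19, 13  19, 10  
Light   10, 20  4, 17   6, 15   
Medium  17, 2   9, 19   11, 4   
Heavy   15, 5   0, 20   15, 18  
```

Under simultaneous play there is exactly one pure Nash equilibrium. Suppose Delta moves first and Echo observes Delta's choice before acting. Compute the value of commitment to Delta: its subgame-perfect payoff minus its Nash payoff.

Echo best-responds to each possible Delta move:
- Zero → Echo plays Y (best of 6, 13, 10); Delta gets 19.
- Light → Echo plays X (best of 20, 17, 15); Delta gets 10.
- Medium → Echo plays Y (best of 2, 19, 4); Delta gets 9.
- Heavy → Echo plays Y (best of 5, 20, 18); Delta gets 0.
Maximizing over 19, 10, 9, 0, Delta chooses Zero. Subgame-perfect outcome: (Zero, Y) with payoffs (19, 13).
For the simultaneous game, intersect best replies.
Delta's best replies: X→Medium; Y→Zero; Z→Zero.
Echo's best replies: Zero→Y; Light→X; Medium→Y; Heavy→Y.
The unique mutual best reply is (Zero, Y), giving (19, 13).
Delta's commitment gain: 19 − 19 = 0.

0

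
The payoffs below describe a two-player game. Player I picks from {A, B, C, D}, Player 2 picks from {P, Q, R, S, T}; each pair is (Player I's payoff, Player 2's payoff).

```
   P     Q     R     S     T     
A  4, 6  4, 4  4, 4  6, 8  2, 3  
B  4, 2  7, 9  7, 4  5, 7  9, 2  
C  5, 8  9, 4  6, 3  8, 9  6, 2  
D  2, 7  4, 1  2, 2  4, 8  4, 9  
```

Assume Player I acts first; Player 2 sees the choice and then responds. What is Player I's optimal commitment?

Backward induction with Player I moving first.
- A → Player 2 plays S (best of 6, 4, 4, 8, 3); Player I gets 6.
- B → Player 2 plays Q (best of 2, 9, 4, 7, 2); Player I gets 7.
- C → Player 2 plays S (best of 8, 4, 3, 9, 2); Player I gets 8.
- D → Player 2 plays T (best of 7, 1, 2, 8, 9); Player I gets 4.
Among 6, 7, 8, 4, the best is 8 at C. Subgame-perfect outcome: (C, S) with payoffs (8, 9).

C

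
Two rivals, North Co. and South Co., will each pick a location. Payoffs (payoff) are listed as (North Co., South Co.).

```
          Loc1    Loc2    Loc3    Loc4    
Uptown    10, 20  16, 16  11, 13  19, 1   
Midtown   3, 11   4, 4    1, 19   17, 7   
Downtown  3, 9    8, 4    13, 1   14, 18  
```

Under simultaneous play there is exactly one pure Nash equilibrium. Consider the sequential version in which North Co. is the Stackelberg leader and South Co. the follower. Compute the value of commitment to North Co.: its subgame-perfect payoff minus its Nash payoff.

4

Work backward from South Co.'s decision.
- Uptown → South Co. plays Loc1 (best of 20, 16, 13, 1); North Co. gets 10.
- Midtown → South Co. plays Loc3 (best of 11, 4, 19, 7); North Co. gets 1.
- Downtown → South Co. plays Loc4 (best of 9, 4, 1, 18); North Co. gets 14.
North Co.'s induced payoffs are 10, 1, 14, so North Co. commits to Downtown. Subgame-perfect outcome: (Downtown, Loc4) with payoffs (14, 18).
For the simultaneous game, intersect best replies.
North Co.'s best replies: Loc1→Uptown; Loc2→Uptown; Loc3→Downtown; Loc4→Uptown.
South Co.'s best replies: Uptown→Loc1; Midtown→Loc3; Downtown→Loc4.
Only (Uptown, Loc1) has each player best-responding; Nash payoffs (10, 20).
North Co.'s commitment gain: 14 − 10 = 4.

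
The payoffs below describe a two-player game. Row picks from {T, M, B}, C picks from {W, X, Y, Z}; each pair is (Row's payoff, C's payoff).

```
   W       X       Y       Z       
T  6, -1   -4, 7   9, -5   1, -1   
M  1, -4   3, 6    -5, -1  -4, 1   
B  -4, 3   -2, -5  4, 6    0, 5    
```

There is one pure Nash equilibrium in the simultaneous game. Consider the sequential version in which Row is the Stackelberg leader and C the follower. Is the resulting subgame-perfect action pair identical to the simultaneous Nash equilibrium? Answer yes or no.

no

C best-responds to each possible Row move:
- T: C compares -1, 7, -5, -1 and picks X; Row would get -4.
- M: C compares -4, 6, -1, 1 and picks X; Row would get 3.
- B: C compares 3, -5, 6, 5 and picks Y; Row would get 4.
Among -4, 3, 4, the best is 4 at B. Subgame-perfect outcome: (B, Y) with payoffs (4, 6).
For the simultaneous game, intersect best replies.
Row's best replies: W→T; X→M; Y→T; Z→T.
C's best replies: T→X; M→X; B→Y.
Only (M, X) has each player best-responding; Nash payoffs (3, 6).
Sequential outcome (B, Y) differs from the Nash profile (M, X).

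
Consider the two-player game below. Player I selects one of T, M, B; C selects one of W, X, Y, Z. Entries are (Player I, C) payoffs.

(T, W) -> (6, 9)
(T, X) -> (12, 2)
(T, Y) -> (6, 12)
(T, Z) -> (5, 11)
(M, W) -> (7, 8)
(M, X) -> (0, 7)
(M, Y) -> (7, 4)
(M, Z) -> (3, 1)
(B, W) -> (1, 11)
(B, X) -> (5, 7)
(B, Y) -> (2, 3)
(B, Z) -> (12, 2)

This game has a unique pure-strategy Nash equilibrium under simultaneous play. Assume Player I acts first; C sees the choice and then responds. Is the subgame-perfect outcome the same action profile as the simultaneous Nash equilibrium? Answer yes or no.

yes

C best-responds to each possible Player I move:
- T: C compares 9, 2, 12, 11 and picks Y; Player I would get 6.
- M: C compares 8, 7, 4, 1 and picks W; Player I would get 7.
- B: C compares 11, 7, 3, 2 and picks W; Player I would get 1.
Player I's induced payoffs are 6, 7, 1, so Player I commits to M. Subgame-perfect outcome: (M, W) with payoffs (7, 8).
Now find the simultaneous Nash equilibrium.
Player I's best replies: W→M; X→T; Y→M; Z→B.
C's best replies: T→Y; M→W; B→W.
The unique mutual best reply is (M, W), giving (7, 8).
Sequential outcome (M, W) coincides with the Nash profile (M, W).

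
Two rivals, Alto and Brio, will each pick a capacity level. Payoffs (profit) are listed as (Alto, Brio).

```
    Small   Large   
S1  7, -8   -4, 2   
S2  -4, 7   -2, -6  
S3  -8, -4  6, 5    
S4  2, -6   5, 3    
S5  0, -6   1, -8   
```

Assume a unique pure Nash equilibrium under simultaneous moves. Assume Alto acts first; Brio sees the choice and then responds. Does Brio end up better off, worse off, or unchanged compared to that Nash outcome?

unchanged

Solve by backward induction (Alto leads).
- S1: Brio compares -8, 2 and picks Large; Alto would get -4.
- S2: Brio compares 7, -6 and picks Small; Alto would get -4.
- S3: Brio compares -4, 5 and picks Large; Alto would get 6.
- S4: Brio compares -6, 3 and picks Large; Alto would get 5.
- S5: Brio compares -6, -8 and picks Small; Alto would get 0.
Among -4, -4, 6, 5, 0, the best is 6 at S3. Subgame-perfect outcome: (S3, Large) with payoffs (6, 5).
Under simultaneous play:
Alto's best replies: Small→S1; Large→S3.
Brio's best replies: S1→Large; S2→Small; S3→Large; S4→Large; S5→Small.
Only (S3, Large) has each player best-responding; Nash payoffs (6, 5).
Brio earns 5 sequentially versus 5 at the Nash outcome: unchanged.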